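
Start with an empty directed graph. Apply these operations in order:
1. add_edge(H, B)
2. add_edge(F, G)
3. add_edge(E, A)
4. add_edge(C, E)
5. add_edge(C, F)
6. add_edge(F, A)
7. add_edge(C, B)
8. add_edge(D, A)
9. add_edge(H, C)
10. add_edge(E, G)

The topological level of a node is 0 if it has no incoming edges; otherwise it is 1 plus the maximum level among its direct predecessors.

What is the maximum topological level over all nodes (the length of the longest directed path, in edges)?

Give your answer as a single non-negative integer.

Answer: 3

Derivation:
Op 1: add_edge(H, B). Edges now: 1
Op 2: add_edge(F, G). Edges now: 2
Op 3: add_edge(E, A). Edges now: 3
Op 4: add_edge(C, E). Edges now: 4
Op 5: add_edge(C, F). Edges now: 5
Op 6: add_edge(F, A). Edges now: 6
Op 7: add_edge(C, B). Edges now: 7
Op 8: add_edge(D, A). Edges now: 8
Op 9: add_edge(H, C). Edges now: 9
Op 10: add_edge(E, G). Edges now: 10
Compute levels (Kahn BFS):
  sources (in-degree 0): D, H
  process D: level=0
    D->A: in-degree(A)=2, level(A)>=1
  process H: level=0
    H->B: in-degree(B)=1, level(B)>=1
    H->C: in-degree(C)=0, level(C)=1, enqueue
  process C: level=1
    C->B: in-degree(B)=0, level(B)=2, enqueue
    C->E: in-degree(E)=0, level(E)=2, enqueue
    C->F: in-degree(F)=0, level(F)=2, enqueue
  process B: level=2
  process E: level=2
    E->A: in-degree(A)=1, level(A)>=3
    E->G: in-degree(G)=1, level(G)>=3
  process F: level=2
    F->A: in-degree(A)=0, level(A)=3, enqueue
    F->G: in-degree(G)=0, level(G)=3, enqueue
  process A: level=3
  process G: level=3
All levels: A:3, B:2, C:1, D:0, E:2, F:2, G:3, H:0
max level = 3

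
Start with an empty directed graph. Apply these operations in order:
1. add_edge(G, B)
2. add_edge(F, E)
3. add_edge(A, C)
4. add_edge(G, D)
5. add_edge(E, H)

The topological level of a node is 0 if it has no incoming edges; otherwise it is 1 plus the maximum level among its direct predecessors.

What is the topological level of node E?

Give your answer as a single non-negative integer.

Answer: 1

Derivation:
Op 1: add_edge(G, B). Edges now: 1
Op 2: add_edge(F, E). Edges now: 2
Op 3: add_edge(A, C). Edges now: 3
Op 4: add_edge(G, D). Edges now: 4
Op 5: add_edge(E, H). Edges now: 5
Compute levels (Kahn BFS):
  sources (in-degree 0): A, F, G
  process A: level=0
    A->C: in-degree(C)=0, level(C)=1, enqueue
  process F: level=0
    F->E: in-degree(E)=0, level(E)=1, enqueue
  process G: level=0
    G->B: in-degree(B)=0, level(B)=1, enqueue
    G->D: in-degree(D)=0, level(D)=1, enqueue
  process C: level=1
  process E: level=1
    E->H: in-degree(H)=0, level(H)=2, enqueue
  process B: level=1
  process D: level=1
  process H: level=2
All levels: A:0, B:1, C:1, D:1, E:1, F:0, G:0, H:2
level(E) = 1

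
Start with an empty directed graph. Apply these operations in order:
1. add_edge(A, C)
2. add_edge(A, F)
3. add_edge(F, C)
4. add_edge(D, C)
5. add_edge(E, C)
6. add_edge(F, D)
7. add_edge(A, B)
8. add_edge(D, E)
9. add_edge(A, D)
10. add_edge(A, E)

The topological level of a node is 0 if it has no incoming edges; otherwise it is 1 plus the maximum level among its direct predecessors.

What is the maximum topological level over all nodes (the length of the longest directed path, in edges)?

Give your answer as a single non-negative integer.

Answer: 4

Derivation:
Op 1: add_edge(A, C). Edges now: 1
Op 2: add_edge(A, F). Edges now: 2
Op 3: add_edge(F, C). Edges now: 3
Op 4: add_edge(D, C). Edges now: 4
Op 5: add_edge(E, C). Edges now: 5
Op 6: add_edge(F, D). Edges now: 6
Op 7: add_edge(A, B). Edges now: 7
Op 8: add_edge(D, E). Edges now: 8
Op 9: add_edge(A, D). Edges now: 9
Op 10: add_edge(A, E). Edges now: 10
Compute levels (Kahn BFS):
  sources (in-degree 0): A
  process A: level=0
    A->B: in-degree(B)=0, level(B)=1, enqueue
    A->C: in-degree(C)=3, level(C)>=1
    A->D: in-degree(D)=1, level(D)>=1
    A->E: in-degree(E)=1, level(E)>=1
    A->F: in-degree(F)=0, level(F)=1, enqueue
  process B: level=1
  process F: level=1
    F->C: in-degree(C)=2, level(C)>=2
    F->D: in-degree(D)=0, level(D)=2, enqueue
  process D: level=2
    D->C: in-degree(C)=1, level(C)>=3
    D->E: in-degree(E)=0, level(E)=3, enqueue
  process E: level=3
    E->C: in-degree(C)=0, level(C)=4, enqueue
  process C: level=4
All levels: A:0, B:1, C:4, D:2, E:3, F:1
max level = 4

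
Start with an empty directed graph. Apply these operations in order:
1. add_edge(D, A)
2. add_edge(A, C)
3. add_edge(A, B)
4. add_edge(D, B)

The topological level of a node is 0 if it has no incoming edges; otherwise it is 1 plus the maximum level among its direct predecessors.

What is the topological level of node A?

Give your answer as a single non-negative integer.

Op 1: add_edge(D, A). Edges now: 1
Op 2: add_edge(A, C). Edges now: 2
Op 3: add_edge(A, B). Edges now: 3
Op 4: add_edge(D, B). Edges now: 4
Compute levels (Kahn BFS):
  sources (in-degree 0): D
  process D: level=0
    D->A: in-degree(A)=0, level(A)=1, enqueue
    D->B: in-degree(B)=1, level(B)>=1
  process A: level=1
    A->B: in-degree(B)=0, level(B)=2, enqueue
    A->C: in-degree(C)=0, level(C)=2, enqueue
  process B: level=2
  process C: level=2
All levels: A:1, B:2, C:2, D:0
level(A) = 1

Answer: 1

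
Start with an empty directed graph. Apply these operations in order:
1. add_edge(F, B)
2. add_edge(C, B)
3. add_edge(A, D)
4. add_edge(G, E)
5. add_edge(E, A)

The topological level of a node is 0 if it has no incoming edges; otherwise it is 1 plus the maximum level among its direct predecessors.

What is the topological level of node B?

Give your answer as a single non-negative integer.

Answer: 1

Derivation:
Op 1: add_edge(F, B). Edges now: 1
Op 2: add_edge(C, B). Edges now: 2
Op 3: add_edge(A, D). Edges now: 3
Op 4: add_edge(G, E). Edges now: 4
Op 5: add_edge(E, A). Edges now: 5
Compute levels (Kahn BFS):
  sources (in-degree 0): C, F, G
  process C: level=0
    C->B: in-degree(B)=1, level(B)>=1
  process F: level=0
    F->B: in-degree(B)=0, level(B)=1, enqueue
  process G: level=0
    G->E: in-degree(E)=0, level(E)=1, enqueue
  process B: level=1
  process E: level=1
    E->A: in-degree(A)=0, level(A)=2, enqueue
  process A: level=2
    A->D: in-degree(D)=0, level(D)=3, enqueue
  process D: level=3
All levels: A:2, B:1, C:0, D:3, E:1, F:0, G:0
level(B) = 1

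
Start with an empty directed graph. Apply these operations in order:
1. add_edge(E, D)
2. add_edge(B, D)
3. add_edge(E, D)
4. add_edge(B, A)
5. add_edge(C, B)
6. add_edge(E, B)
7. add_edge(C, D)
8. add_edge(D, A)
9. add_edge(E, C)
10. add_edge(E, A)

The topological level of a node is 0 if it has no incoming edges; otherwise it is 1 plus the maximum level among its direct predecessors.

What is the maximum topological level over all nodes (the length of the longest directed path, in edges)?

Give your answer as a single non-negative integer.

Answer: 4

Derivation:
Op 1: add_edge(E, D). Edges now: 1
Op 2: add_edge(B, D). Edges now: 2
Op 3: add_edge(E, D) (duplicate, no change). Edges now: 2
Op 4: add_edge(B, A). Edges now: 3
Op 5: add_edge(C, B). Edges now: 4
Op 6: add_edge(E, B). Edges now: 5
Op 7: add_edge(C, D). Edges now: 6
Op 8: add_edge(D, A). Edges now: 7
Op 9: add_edge(E, C). Edges now: 8
Op 10: add_edge(E, A). Edges now: 9
Compute levels (Kahn BFS):
  sources (in-degree 0): E
  process E: level=0
    E->A: in-degree(A)=2, level(A)>=1
    E->B: in-degree(B)=1, level(B)>=1
    E->C: in-degree(C)=0, level(C)=1, enqueue
    E->D: in-degree(D)=2, level(D)>=1
  process C: level=1
    C->B: in-degree(B)=0, level(B)=2, enqueue
    C->D: in-degree(D)=1, level(D)>=2
  process B: level=2
    B->A: in-degree(A)=1, level(A)>=3
    B->D: in-degree(D)=0, level(D)=3, enqueue
  process D: level=3
    D->A: in-degree(A)=0, level(A)=4, enqueue
  process A: level=4
All levels: A:4, B:2, C:1, D:3, E:0
max level = 4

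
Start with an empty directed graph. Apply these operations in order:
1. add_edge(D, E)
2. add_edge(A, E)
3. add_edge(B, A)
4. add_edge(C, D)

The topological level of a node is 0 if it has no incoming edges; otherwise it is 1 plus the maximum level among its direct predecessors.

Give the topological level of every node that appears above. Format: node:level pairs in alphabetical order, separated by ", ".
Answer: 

Op 1: add_edge(D, E). Edges now: 1
Op 2: add_edge(A, E). Edges now: 2
Op 3: add_edge(B, A). Edges now: 3
Op 4: add_edge(C, D). Edges now: 4
Compute levels (Kahn BFS):
  sources (in-degree 0): B, C
  process B: level=0
    B->A: in-degree(A)=0, level(A)=1, enqueue
  process C: level=0
    C->D: in-degree(D)=0, level(D)=1, enqueue
  process A: level=1
    A->E: in-degree(E)=1, level(E)>=2
  process D: level=1
    D->E: in-degree(E)=0, level(E)=2, enqueue
  process E: level=2
All levels: A:1, B:0, C:0, D:1, E:2

Answer: A:1, B:0, C:0, D:1, E:2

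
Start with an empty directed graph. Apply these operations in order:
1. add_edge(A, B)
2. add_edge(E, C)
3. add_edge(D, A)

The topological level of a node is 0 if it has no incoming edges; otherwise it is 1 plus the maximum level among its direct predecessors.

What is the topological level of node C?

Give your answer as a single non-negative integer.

Op 1: add_edge(A, B). Edges now: 1
Op 2: add_edge(E, C). Edges now: 2
Op 3: add_edge(D, A). Edges now: 3
Compute levels (Kahn BFS):
  sources (in-degree 0): D, E
  process D: level=0
    D->A: in-degree(A)=0, level(A)=1, enqueue
  process E: level=0
    E->C: in-degree(C)=0, level(C)=1, enqueue
  process A: level=1
    A->B: in-degree(B)=0, level(B)=2, enqueue
  process C: level=1
  process B: level=2
All levels: A:1, B:2, C:1, D:0, E:0
level(C) = 1

Answer: 1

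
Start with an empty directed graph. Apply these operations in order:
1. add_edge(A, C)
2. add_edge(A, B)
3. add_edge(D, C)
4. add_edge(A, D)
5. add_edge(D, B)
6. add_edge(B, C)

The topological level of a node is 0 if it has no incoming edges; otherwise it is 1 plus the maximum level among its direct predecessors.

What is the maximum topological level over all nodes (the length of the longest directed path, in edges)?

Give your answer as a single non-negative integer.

Op 1: add_edge(A, C). Edges now: 1
Op 2: add_edge(A, B). Edges now: 2
Op 3: add_edge(D, C). Edges now: 3
Op 4: add_edge(A, D). Edges now: 4
Op 5: add_edge(D, B). Edges now: 5
Op 6: add_edge(B, C). Edges now: 6
Compute levels (Kahn BFS):
  sources (in-degree 0): A
  process A: level=0
    A->B: in-degree(B)=1, level(B)>=1
    A->C: in-degree(C)=2, level(C)>=1
    A->D: in-degree(D)=0, level(D)=1, enqueue
  process D: level=1
    D->B: in-degree(B)=0, level(B)=2, enqueue
    D->C: in-degree(C)=1, level(C)>=2
  process B: level=2
    B->C: in-degree(C)=0, level(C)=3, enqueue
  process C: level=3
All levels: A:0, B:2, C:3, D:1
max level = 3

Answer: 3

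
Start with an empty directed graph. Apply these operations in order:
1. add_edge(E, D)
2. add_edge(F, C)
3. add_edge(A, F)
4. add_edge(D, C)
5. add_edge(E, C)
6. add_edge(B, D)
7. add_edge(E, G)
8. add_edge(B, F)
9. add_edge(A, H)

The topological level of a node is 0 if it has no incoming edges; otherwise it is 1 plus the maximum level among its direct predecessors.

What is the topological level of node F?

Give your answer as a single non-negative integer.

Answer: 1

Derivation:
Op 1: add_edge(E, D). Edges now: 1
Op 2: add_edge(F, C). Edges now: 2
Op 3: add_edge(A, F). Edges now: 3
Op 4: add_edge(D, C). Edges now: 4
Op 5: add_edge(E, C). Edges now: 5
Op 6: add_edge(B, D). Edges now: 6
Op 7: add_edge(E, G). Edges now: 7
Op 8: add_edge(B, F). Edges now: 8
Op 9: add_edge(A, H). Edges now: 9
Compute levels (Kahn BFS):
  sources (in-degree 0): A, B, E
  process A: level=0
    A->F: in-degree(F)=1, level(F)>=1
    A->H: in-degree(H)=0, level(H)=1, enqueue
  process B: level=0
    B->D: in-degree(D)=1, level(D)>=1
    B->F: in-degree(F)=0, level(F)=1, enqueue
  process E: level=0
    E->C: in-degree(C)=2, level(C)>=1
    E->D: in-degree(D)=0, level(D)=1, enqueue
    E->G: in-degree(G)=0, level(G)=1, enqueue
  process H: level=1
  process F: level=1
    F->C: in-degree(C)=1, level(C)>=2
  process D: level=1
    D->C: in-degree(C)=0, level(C)=2, enqueue
  process G: level=1
  process C: level=2
All levels: A:0, B:0, C:2, D:1, E:0, F:1, G:1, H:1
level(F) = 1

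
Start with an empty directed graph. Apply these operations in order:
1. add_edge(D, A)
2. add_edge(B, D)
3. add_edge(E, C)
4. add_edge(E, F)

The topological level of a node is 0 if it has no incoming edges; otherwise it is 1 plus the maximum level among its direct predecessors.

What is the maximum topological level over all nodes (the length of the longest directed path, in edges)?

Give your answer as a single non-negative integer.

Op 1: add_edge(D, A). Edges now: 1
Op 2: add_edge(B, D). Edges now: 2
Op 3: add_edge(E, C). Edges now: 3
Op 4: add_edge(E, F). Edges now: 4
Compute levels (Kahn BFS):
  sources (in-degree 0): B, E
  process B: level=0
    B->D: in-degree(D)=0, level(D)=1, enqueue
  process E: level=0
    E->C: in-degree(C)=0, level(C)=1, enqueue
    E->F: in-degree(F)=0, level(F)=1, enqueue
  process D: level=1
    D->A: in-degree(A)=0, level(A)=2, enqueue
  process C: level=1
  process F: level=1
  process A: level=2
All levels: A:2, B:0, C:1, D:1, E:0, F:1
max level = 2

Answer: 2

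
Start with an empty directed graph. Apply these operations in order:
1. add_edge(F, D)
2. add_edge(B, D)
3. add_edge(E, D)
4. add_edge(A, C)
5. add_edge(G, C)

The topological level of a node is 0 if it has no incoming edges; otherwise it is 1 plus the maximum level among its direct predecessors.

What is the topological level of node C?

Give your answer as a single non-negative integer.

Op 1: add_edge(F, D). Edges now: 1
Op 2: add_edge(B, D). Edges now: 2
Op 3: add_edge(E, D). Edges now: 3
Op 4: add_edge(A, C). Edges now: 4
Op 5: add_edge(G, C). Edges now: 5
Compute levels (Kahn BFS):
  sources (in-degree 0): A, B, E, F, G
  process A: level=0
    A->C: in-degree(C)=1, level(C)>=1
  process B: level=0
    B->D: in-degree(D)=2, level(D)>=1
  process E: level=0
    E->D: in-degree(D)=1, level(D)>=1
  process F: level=0
    F->D: in-degree(D)=0, level(D)=1, enqueue
  process G: level=0
    G->C: in-degree(C)=0, level(C)=1, enqueue
  process D: level=1
  process C: level=1
All levels: A:0, B:0, C:1, D:1, E:0, F:0, G:0
level(C) = 1

Answer: 1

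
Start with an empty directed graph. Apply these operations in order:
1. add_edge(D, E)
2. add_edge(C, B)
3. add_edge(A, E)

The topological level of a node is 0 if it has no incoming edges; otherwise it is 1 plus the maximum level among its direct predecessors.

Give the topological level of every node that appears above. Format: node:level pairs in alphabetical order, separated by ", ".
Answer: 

Answer: A:0, B:1, C:0, D:0, E:1

Derivation:
Op 1: add_edge(D, E). Edges now: 1
Op 2: add_edge(C, B). Edges now: 2
Op 3: add_edge(A, E). Edges now: 3
Compute levels (Kahn BFS):
  sources (in-degree 0): A, C, D
  process A: level=0
    A->E: in-degree(E)=1, level(E)>=1
  process C: level=0
    C->B: in-degree(B)=0, level(B)=1, enqueue
  process D: level=0
    D->E: in-degree(E)=0, level(E)=1, enqueue
  process B: level=1
  process E: level=1
All levels: A:0, B:1, C:0, D:0, E:1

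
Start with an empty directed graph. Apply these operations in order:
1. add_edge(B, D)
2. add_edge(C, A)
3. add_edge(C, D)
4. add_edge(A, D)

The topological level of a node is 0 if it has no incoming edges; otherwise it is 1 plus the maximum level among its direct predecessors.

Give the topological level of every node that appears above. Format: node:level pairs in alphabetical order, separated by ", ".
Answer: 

Op 1: add_edge(B, D). Edges now: 1
Op 2: add_edge(C, A). Edges now: 2
Op 3: add_edge(C, D). Edges now: 3
Op 4: add_edge(A, D). Edges now: 4
Compute levels (Kahn BFS):
  sources (in-degree 0): B, C
  process B: level=0
    B->D: in-degree(D)=2, level(D)>=1
  process C: level=0
    C->A: in-degree(A)=0, level(A)=1, enqueue
    C->D: in-degree(D)=1, level(D)>=1
  process A: level=1
    A->D: in-degree(D)=0, level(D)=2, enqueue
  process D: level=2
All levels: A:1, B:0, C:0, D:2

Answer: A:1, B:0, C:0, D:2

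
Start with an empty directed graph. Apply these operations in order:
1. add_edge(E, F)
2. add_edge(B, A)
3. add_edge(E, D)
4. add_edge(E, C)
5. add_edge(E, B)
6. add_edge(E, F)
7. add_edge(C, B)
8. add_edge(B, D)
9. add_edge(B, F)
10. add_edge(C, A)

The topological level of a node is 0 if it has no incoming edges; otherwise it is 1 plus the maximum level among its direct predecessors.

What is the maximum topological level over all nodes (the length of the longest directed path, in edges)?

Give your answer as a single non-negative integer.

Op 1: add_edge(E, F). Edges now: 1
Op 2: add_edge(B, A). Edges now: 2
Op 3: add_edge(E, D). Edges now: 3
Op 4: add_edge(E, C). Edges now: 4
Op 5: add_edge(E, B). Edges now: 5
Op 6: add_edge(E, F) (duplicate, no change). Edges now: 5
Op 7: add_edge(C, B). Edges now: 6
Op 8: add_edge(B, D). Edges now: 7
Op 9: add_edge(B, F). Edges now: 8
Op 10: add_edge(C, A). Edges now: 9
Compute levels (Kahn BFS):
  sources (in-degree 0): E
  process E: level=0
    E->B: in-degree(B)=1, level(B)>=1
    E->C: in-degree(C)=0, level(C)=1, enqueue
    E->D: in-degree(D)=1, level(D)>=1
    E->F: in-degree(F)=1, level(F)>=1
  process C: level=1
    C->A: in-degree(A)=1, level(A)>=2
    C->B: in-degree(B)=0, level(B)=2, enqueue
  process B: level=2
    B->A: in-degree(A)=0, level(A)=3, enqueue
    B->D: in-degree(D)=0, level(D)=3, enqueue
    B->F: in-degree(F)=0, level(F)=3, enqueue
  process A: level=3
  process D: level=3
  process F: level=3
All levels: A:3, B:2, C:1, D:3, E:0, F:3
max level = 3

Answer: 3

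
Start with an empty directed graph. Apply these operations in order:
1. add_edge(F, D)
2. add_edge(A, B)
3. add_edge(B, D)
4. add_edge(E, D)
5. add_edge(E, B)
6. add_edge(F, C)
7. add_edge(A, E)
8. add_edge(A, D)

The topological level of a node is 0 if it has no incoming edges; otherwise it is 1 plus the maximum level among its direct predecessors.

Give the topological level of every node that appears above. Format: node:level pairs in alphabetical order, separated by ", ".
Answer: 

Op 1: add_edge(F, D). Edges now: 1
Op 2: add_edge(A, B). Edges now: 2
Op 3: add_edge(B, D). Edges now: 3
Op 4: add_edge(E, D). Edges now: 4
Op 5: add_edge(E, B). Edges now: 5
Op 6: add_edge(F, C). Edges now: 6
Op 7: add_edge(A, E). Edges now: 7
Op 8: add_edge(A, D). Edges now: 8
Compute levels (Kahn BFS):
  sources (in-degree 0): A, F
  process A: level=0
    A->B: in-degree(B)=1, level(B)>=1
    A->D: in-degree(D)=3, level(D)>=1
    A->E: in-degree(E)=0, level(E)=1, enqueue
  process F: level=0
    F->C: in-degree(C)=0, level(C)=1, enqueue
    F->D: in-degree(D)=2, level(D)>=1
  process E: level=1
    E->B: in-degree(B)=0, level(B)=2, enqueue
    E->D: in-degree(D)=1, level(D)>=2
  process C: level=1
  process B: level=2
    B->D: in-degree(D)=0, level(D)=3, enqueue
  process D: level=3
All levels: A:0, B:2, C:1, D:3, E:1, F:0

Answer: A:0, B:2, C:1, D:3, E:1, F:0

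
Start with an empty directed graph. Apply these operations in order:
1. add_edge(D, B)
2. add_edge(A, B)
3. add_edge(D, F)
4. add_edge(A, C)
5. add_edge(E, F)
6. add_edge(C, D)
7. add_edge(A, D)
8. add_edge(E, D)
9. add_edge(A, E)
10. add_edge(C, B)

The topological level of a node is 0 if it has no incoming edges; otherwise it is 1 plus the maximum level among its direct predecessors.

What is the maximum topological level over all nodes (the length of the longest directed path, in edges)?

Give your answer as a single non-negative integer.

Answer: 3

Derivation:
Op 1: add_edge(D, B). Edges now: 1
Op 2: add_edge(A, B). Edges now: 2
Op 3: add_edge(D, F). Edges now: 3
Op 4: add_edge(A, C). Edges now: 4
Op 5: add_edge(E, F). Edges now: 5
Op 6: add_edge(C, D). Edges now: 6
Op 7: add_edge(A, D). Edges now: 7
Op 8: add_edge(E, D). Edges now: 8
Op 9: add_edge(A, E). Edges now: 9
Op 10: add_edge(C, B). Edges now: 10
Compute levels (Kahn BFS):
  sources (in-degree 0): A
  process A: level=0
    A->B: in-degree(B)=2, level(B)>=1
    A->C: in-degree(C)=0, level(C)=1, enqueue
    A->D: in-degree(D)=2, level(D)>=1
    A->E: in-degree(E)=0, level(E)=1, enqueue
  process C: level=1
    C->B: in-degree(B)=1, level(B)>=2
    C->D: in-degree(D)=1, level(D)>=2
  process E: level=1
    E->D: in-degree(D)=0, level(D)=2, enqueue
    E->F: in-degree(F)=1, level(F)>=2
  process D: level=2
    D->B: in-degree(B)=0, level(B)=3, enqueue
    D->F: in-degree(F)=0, level(F)=3, enqueue
  process B: level=3
  process F: level=3
All levels: A:0, B:3, C:1, D:2, E:1, F:3
max level = 3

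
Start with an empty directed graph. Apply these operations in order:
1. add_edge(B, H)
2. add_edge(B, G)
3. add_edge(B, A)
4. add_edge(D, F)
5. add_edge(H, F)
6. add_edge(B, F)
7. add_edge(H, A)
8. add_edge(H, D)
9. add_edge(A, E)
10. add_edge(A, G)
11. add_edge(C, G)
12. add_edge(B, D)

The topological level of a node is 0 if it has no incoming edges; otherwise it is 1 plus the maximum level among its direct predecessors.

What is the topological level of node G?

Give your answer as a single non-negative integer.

Op 1: add_edge(B, H). Edges now: 1
Op 2: add_edge(B, G). Edges now: 2
Op 3: add_edge(B, A). Edges now: 3
Op 4: add_edge(D, F). Edges now: 4
Op 5: add_edge(H, F). Edges now: 5
Op 6: add_edge(B, F). Edges now: 6
Op 7: add_edge(H, A). Edges now: 7
Op 8: add_edge(H, D). Edges now: 8
Op 9: add_edge(A, E). Edges now: 9
Op 10: add_edge(A, G). Edges now: 10
Op 11: add_edge(C, G). Edges now: 11
Op 12: add_edge(B, D). Edges now: 12
Compute levels (Kahn BFS):
  sources (in-degree 0): B, C
  process B: level=0
    B->A: in-degree(A)=1, level(A)>=1
    B->D: in-degree(D)=1, level(D)>=1
    B->F: in-degree(F)=2, level(F)>=1
    B->G: in-degree(G)=2, level(G)>=1
    B->H: in-degree(H)=0, level(H)=1, enqueue
  process C: level=0
    C->G: in-degree(G)=1, level(G)>=1
  process H: level=1
    H->A: in-degree(A)=0, level(A)=2, enqueue
    H->D: in-degree(D)=0, level(D)=2, enqueue
    H->F: in-degree(F)=1, level(F)>=2
  process A: level=2
    A->E: in-degree(E)=0, level(E)=3, enqueue
    A->G: in-degree(G)=0, level(G)=3, enqueue
  process D: level=2
    D->F: in-degree(F)=0, level(F)=3, enqueue
  process E: level=3
  process G: level=3
  process F: level=3
All levels: A:2, B:0, C:0, D:2, E:3, F:3, G:3, H:1
level(G) = 3

Answer: 3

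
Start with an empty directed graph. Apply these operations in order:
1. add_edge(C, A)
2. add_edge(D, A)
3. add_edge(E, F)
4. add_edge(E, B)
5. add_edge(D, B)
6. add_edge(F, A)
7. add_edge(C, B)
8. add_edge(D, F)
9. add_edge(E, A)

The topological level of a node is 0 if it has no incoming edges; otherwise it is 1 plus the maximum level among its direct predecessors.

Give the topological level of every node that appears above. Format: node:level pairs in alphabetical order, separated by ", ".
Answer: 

Answer: A:2, B:1, C:0, D:0, E:0, F:1

Derivation:
Op 1: add_edge(C, A). Edges now: 1
Op 2: add_edge(D, A). Edges now: 2
Op 3: add_edge(E, F). Edges now: 3
Op 4: add_edge(E, B). Edges now: 4
Op 5: add_edge(D, B). Edges now: 5
Op 6: add_edge(F, A). Edges now: 6
Op 7: add_edge(C, B). Edges now: 7
Op 8: add_edge(D, F). Edges now: 8
Op 9: add_edge(E, A). Edges now: 9
Compute levels (Kahn BFS):
  sources (in-degree 0): C, D, E
  process C: level=0
    C->A: in-degree(A)=3, level(A)>=1
    C->B: in-degree(B)=2, level(B)>=1
  process D: level=0
    D->A: in-degree(A)=2, level(A)>=1
    D->B: in-degree(B)=1, level(B)>=1
    D->F: in-degree(F)=1, level(F)>=1
  process E: level=0
    E->A: in-degree(A)=1, level(A)>=1
    E->B: in-degree(B)=0, level(B)=1, enqueue
    E->F: in-degree(F)=0, level(F)=1, enqueue
  process B: level=1
  process F: level=1
    F->A: in-degree(A)=0, level(A)=2, enqueue
  process A: level=2
All levels: A:2, B:1, C:0, D:0, E:0, F:1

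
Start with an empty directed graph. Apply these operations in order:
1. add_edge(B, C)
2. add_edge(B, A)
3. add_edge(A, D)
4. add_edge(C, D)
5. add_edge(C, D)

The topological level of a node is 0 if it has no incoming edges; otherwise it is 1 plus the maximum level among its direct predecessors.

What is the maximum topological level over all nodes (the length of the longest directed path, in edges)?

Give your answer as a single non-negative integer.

Op 1: add_edge(B, C). Edges now: 1
Op 2: add_edge(B, A). Edges now: 2
Op 3: add_edge(A, D). Edges now: 3
Op 4: add_edge(C, D). Edges now: 4
Op 5: add_edge(C, D) (duplicate, no change). Edges now: 4
Compute levels (Kahn BFS):
  sources (in-degree 0): B
  process B: level=0
    B->A: in-degree(A)=0, level(A)=1, enqueue
    B->C: in-degree(C)=0, level(C)=1, enqueue
  process A: level=1
    A->D: in-degree(D)=1, level(D)>=2
  process C: level=1
    C->D: in-degree(D)=0, level(D)=2, enqueue
  process D: level=2
All levels: A:1, B:0, C:1, D:2
max level = 2

Answer: 2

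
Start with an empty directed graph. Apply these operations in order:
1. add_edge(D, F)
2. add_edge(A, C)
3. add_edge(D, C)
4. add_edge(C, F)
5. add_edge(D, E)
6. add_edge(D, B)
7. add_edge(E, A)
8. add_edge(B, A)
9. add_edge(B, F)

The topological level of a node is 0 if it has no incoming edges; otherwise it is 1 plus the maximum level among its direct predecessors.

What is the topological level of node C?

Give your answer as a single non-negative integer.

Op 1: add_edge(D, F). Edges now: 1
Op 2: add_edge(A, C). Edges now: 2
Op 3: add_edge(D, C). Edges now: 3
Op 4: add_edge(C, F). Edges now: 4
Op 5: add_edge(D, E). Edges now: 5
Op 6: add_edge(D, B). Edges now: 6
Op 7: add_edge(E, A). Edges now: 7
Op 8: add_edge(B, A). Edges now: 8
Op 9: add_edge(B, F). Edges now: 9
Compute levels (Kahn BFS):
  sources (in-degree 0): D
  process D: level=0
    D->B: in-degree(B)=0, level(B)=1, enqueue
    D->C: in-degree(C)=1, level(C)>=1
    D->E: in-degree(E)=0, level(E)=1, enqueue
    D->F: in-degree(F)=2, level(F)>=1
  process B: level=1
    B->A: in-degree(A)=1, level(A)>=2
    B->F: in-degree(F)=1, level(F)>=2
  process E: level=1
    E->A: in-degree(A)=0, level(A)=2, enqueue
  process A: level=2
    A->C: in-degree(C)=0, level(C)=3, enqueue
  process C: level=3
    C->F: in-degree(F)=0, level(F)=4, enqueue
  process F: level=4
All levels: A:2, B:1, C:3, D:0, E:1, F:4
level(C) = 3

Answer: 3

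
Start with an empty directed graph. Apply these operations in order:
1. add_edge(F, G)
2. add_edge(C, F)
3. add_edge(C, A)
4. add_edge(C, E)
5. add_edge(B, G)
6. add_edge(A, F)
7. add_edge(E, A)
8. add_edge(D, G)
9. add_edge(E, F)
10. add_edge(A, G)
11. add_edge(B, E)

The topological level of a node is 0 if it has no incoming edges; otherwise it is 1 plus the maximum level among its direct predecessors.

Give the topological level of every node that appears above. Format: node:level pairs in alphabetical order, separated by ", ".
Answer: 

Op 1: add_edge(F, G). Edges now: 1
Op 2: add_edge(C, F). Edges now: 2
Op 3: add_edge(C, A). Edges now: 3
Op 4: add_edge(C, E). Edges now: 4
Op 5: add_edge(B, G). Edges now: 5
Op 6: add_edge(A, F). Edges now: 6
Op 7: add_edge(E, A). Edges now: 7
Op 8: add_edge(D, G). Edges now: 8
Op 9: add_edge(E, F). Edges now: 9
Op 10: add_edge(A, G). Edges now: 10
Op 11: add_edge(B, E). Edges now: 11
Compute levels (Kahn BFS):
  sources (in-degree 0): B, C, D
  process B: level=0
    B->E: in-degree(E)=1, level(E)>=1
    B->G: in-degree(G)=3, level(G)>=1
  process C: level=0
    C->A: in-degree(A)=1, level(A)>=1
    C->E: in-degree(E)=0, level(E)=1, enqueue
    C->F: in-degree(F)=2, level(F)>=1
  process D: level=0
    D->G: in-degree(G)=2, level(G)>=1
  process E: level=1
    E->A: in-degree(A)=0, level(A)=2, enqueue
    E->F: in-degree(F)=1, level(F)>=2
  process A: level=2
    A->F: in-degree(F)=0, level(F)=3, enqueue
    A->G: in-degree(G)=1, level(G)>=3
  process F: level=3
    F->G: in-degree(G)=0, level(G)=4, enqueue
  process G: level=4
All levels: A:2, B:0, C:0, D:0, E:1, F:3, G:4

Answer: A:2, B:0, C:0, D:0, E:1, F:3, G:4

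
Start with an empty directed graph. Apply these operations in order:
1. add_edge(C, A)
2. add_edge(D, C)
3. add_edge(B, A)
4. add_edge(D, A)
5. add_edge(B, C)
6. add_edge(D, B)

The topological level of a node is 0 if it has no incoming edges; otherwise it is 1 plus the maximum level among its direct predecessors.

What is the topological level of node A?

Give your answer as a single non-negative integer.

Op 1: add_edge(C, A). Edges now: 1
Op 2: add_edge(D, C). Edges now: 2
Op 3: add_edge(B, A). Edges now: 3
Op 4: add_edge(D, A). Edges now: 4
Op 5: add_edge(B, C). Edges now: 5
Op 6: add_edge(D, B). Edges now: 6
Compute levels (Kahn BFS):
  sources (in-degree 0): D
  process D: level=0
    D->A: in-degree(A)=2, level(A)>=1
    D->B: in-degree(B)=0, level(B)=1, enqueue
    D->C: in-degree(C)=1, level(C)>=1
  process B: level=1
    B->A: in-degree(A)=1, level(A)>=2
    B->C: in-degree(C)=0, level(C)=2, enqueue
  process C: level=2
    C->A: in-degree(A)=0, level(A)=3, enqueue
  process A: level=3
All levels: A:3, B:1, C:2, D:0
level(A) = 3

Answer: 3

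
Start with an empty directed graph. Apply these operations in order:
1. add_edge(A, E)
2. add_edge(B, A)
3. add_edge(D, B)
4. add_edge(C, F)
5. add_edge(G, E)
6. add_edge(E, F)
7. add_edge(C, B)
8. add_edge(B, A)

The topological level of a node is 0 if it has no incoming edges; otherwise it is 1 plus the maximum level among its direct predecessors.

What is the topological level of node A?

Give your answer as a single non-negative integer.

Answer: 2

Derivation:
Op 1: add_edge(A, E). Edges now: 1
Op 2: add_edge(B, A). Edges now: 2
Op 3: add_edge(D, B). Edges now: 3
Op 4: add_edge(C, F). Edges now: 4
Op 5: add_edge(G, E). Edges now: 5
Op 6: add_edge(E, F). Edges now: 6
Op 7: add_edge(C, B). Edges now: 7
Op 8: add_edge(B, A) (duplicate, no change). Edges now: 7
Compute levels (Kahn BFS):
  sources (in-degree 0): C, D, G
  process C: level=0
    C->B: in-degree(B)=1, level(B)>=1
    C->F: in-degree(F)=1, level(F)>=1
  process D: level=0
    D->B: in-degree(B)=0, level(B)=1, enqueue
  process G: level=0
    G->E: in-degree(E)=1, level(E)>=1
  process B: level=1
    B->A: in-degree(A)=0, level(A)=2, enqueue
  process A: level=2
    A->E: in-degree(E)=0, level(E)=3, enqueue
  process E: level=3
    E->F: in-degree(F)=0, level(F)=4, enqueue
  process F: level=4
All levels: A:2, B:1, C:0, D:0, E:3, F:4, G:0
level(A) = 2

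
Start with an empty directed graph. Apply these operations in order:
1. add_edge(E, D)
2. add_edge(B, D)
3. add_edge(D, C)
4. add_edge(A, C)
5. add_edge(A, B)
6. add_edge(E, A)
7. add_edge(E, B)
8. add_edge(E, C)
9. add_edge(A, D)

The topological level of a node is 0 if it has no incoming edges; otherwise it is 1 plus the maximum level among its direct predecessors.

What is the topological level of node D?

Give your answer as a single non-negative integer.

Op 1: add_edge(E, D). Edges now: 1
Op 2: add_edge(B, D). Edges now: 2
Op 3: add_edge(D, C). Edges now: 3
Op 4: add_edge(A, C). Edges now: 4
Op 5: add_edge(A, B). Edges now: 5
Op 6: add_edge(E, A). Edges now: 6
Op 7: add_edge(E, B). Edges now: 7
Op 8: add_edge(E, C). Edges now: 8
Op 9: add_edge(A, D). Edges now: 9
Compute levels (Kahn BFS):
  sources (in-degree 0): E
  process E: level=0
    E->A: in-degree(A)=0, level(A)=1, enqueue
    E->B: in-degree(B)=1, level(B)>=1
    E->C: in-degree(C)=2, level(C)>=1
    E->D: in-degree(D)=2, level(D)>=1
  process A: level=1
    A->B: in-degree(B)=0, level(B)=2, enqueue
    A->C: in-degree(C)=1, level(C)>=2
    A->D: in-degree(D)=1, level(D)>=2
  process B: level=2
    B->D: in-degree(D)=0, level(D)=3, enqueue
  process D: level=3
    D->C: in-degree(C)=0, level(C)=4, enqueue
  process C: level=4
All levels: A:1, B:2, C:4, D:3, E:0
level(D) = 3

Answer: 3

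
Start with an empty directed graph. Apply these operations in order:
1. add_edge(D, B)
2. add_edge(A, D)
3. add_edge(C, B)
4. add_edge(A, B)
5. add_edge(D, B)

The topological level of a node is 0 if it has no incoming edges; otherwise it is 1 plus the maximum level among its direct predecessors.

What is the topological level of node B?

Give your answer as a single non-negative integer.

Answer: 2

Derivation:
Op 1: add_edge(D, B). Edges now: 1
Op 2: add_edge(A, D). Edges now: 2
Op 3: add_edge(C, B). Edges now: 3
Op 4: add_edge(A, B). Edges now: 4
Op 5: add_edge(D, B) (duplicate, no change). Edges now: 4
Compute levels (Kahn BFS):
  sources (in-degree 0): A, C
  process A: level=0
    A->B: in-degree(B)=2, level(B)>=1
    A->D: in-degree(D)=0, level(D)=1, enqueue
  process C: level=0
    C->B: in-degree(B)=1, level(B)>=1
  process D: level=1
    D->B: in-degree(B)=0, level(B)=2, enqueue
  process B: level=2
All levels: A:0, B:2, C:0, D:1
level(B) = 2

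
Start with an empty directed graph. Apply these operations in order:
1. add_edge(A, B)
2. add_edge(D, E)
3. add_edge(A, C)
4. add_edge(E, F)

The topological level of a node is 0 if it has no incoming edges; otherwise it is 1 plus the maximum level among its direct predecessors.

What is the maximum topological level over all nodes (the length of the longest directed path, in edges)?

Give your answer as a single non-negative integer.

Answer: 2

Derivation:
Op 1: add_edge(A, B). Edges now: 1
Op 2: add_edge(D, E). Edges now: 2
Op 3: add_edge(A, C). Edges now: 3
Op 4: add_edge(E, F). Edges now: 4
Compute levels (Kahn BFS):
  sources (in-degree 0): A, D
  process A: level=0
    A->B: in-degree(B)=0, level(B)=1, enqueue
    A->C: in-degree(C)=0, level(C)=1, enqueue
  process D: level=0
    D->E: in-degree(E)=0, level(E)=1, enqueue
  process B: level=1
  process C: level=1
  process E: level=1
    E->F: in-degree(F)=0, level(F)=2, enqueue
  process F: level=2
All levels: A:0, B:1, C:1, D:0, E:1, F:2
max level = 2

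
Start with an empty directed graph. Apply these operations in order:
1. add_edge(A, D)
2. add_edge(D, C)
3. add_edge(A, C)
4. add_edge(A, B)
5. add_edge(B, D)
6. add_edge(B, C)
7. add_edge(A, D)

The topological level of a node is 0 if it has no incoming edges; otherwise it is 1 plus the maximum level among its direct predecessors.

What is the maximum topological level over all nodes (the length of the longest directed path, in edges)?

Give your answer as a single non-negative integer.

Op 1: add_edge(A, D). Edges now: 1
Op 2: add_edge(D, C). Edges now: 2
Op 3: add_edge(A, C). Edges now: 3
Op 4: add_edge(A, B). Edges now: 4
Op 5: add_edge(B, D). Edges now: 5
Op 6: add_edge(B, C). Edges now: 6
Op 7: add_edge(A, D) (duplicate, no change). Edges now: 6
Compute levels (Kahn BFS):
  sources (in-degree 0): A
  process A: level=0
    A->B: in-degree(B)=0, level(B)=1, enqueue
    A->C: in-degree(C)=2, level(C)>=1
    A->D: in-degree(D)=1, level(D)>=1
  process B: level=1
    B->C: in-degree(C)=1, level(C)>=2
    B->D: in-degree(D)=0, level(D)=2, enqueue
  process D: level=2
    D->C: in-degree(C)=0, level(C)=3, enqueue
  process C: level=3
All levels: A:0, B:1, C:3, D:2
max level = 3

Answer: 3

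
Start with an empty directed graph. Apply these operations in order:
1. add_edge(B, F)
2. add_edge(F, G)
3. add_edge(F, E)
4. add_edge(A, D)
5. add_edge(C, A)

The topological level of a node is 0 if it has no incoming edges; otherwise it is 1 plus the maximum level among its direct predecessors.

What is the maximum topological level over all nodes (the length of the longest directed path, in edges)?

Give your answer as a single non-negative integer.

Op 1: add_edge(B, F). Edges now: 1
Op 2: add_edge(F, G). Edges now: 2
Op 3: add_edge(F, E). Edges now: 3
Op 4: add_edge(A, D). Edges now: 4
Op 5: add_edge(C, A). Edges now: 5
Compute levels (Kahn BFS):
  sources (in-degree 0): B, C
  process B: level=0
    B->F: in-degree(F)=0, level(F)=1, enqueue
  process C: level=0
    C->A: in-degree(A)=0, level(A)=1, enqueue
  process F: level=1
    F->E: in-degree(E)=0, level(E)=2, enqueue
    F->G: in-degree(G)=0, level(G)=2, enqueue
  process A: level=1
    A->D: in-degree(D)=0, level(D)=2, enqueue
  process E: level=2
  process G: level=2
  process D: level=2
All levels: A:1, B:0, C:0, D:2, E:2, F:1, G:2
max level = 2

Answer: 2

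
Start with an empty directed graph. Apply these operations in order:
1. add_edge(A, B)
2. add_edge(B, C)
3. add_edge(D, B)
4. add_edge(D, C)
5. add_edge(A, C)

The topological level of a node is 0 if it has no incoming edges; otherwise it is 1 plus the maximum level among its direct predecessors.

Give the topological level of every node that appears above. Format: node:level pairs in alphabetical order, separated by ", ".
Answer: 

Answer: A:0, B:1, C:2, D:0

Derivation:
Op 1: add_edge(A, B). Edges now: 1
Op 2: add_edge(B, C). Edges now: 2
Op 3: add_edge(D, B). Edges now: 3
Op 4: add_edge(D, C). Edges now: 4
Op 5: add_edge(A, C). Edges now: 5
Compute levels (Kahn BFS):
  sources (in-degree 0): A, D
  process A: level=0
    A->B: in-degree(B)=1, level(B)>=1
    A->C: in-degree(C)=2, level(C)>=1
  process D: level=0
    D->B: in-degree(B)=0, level(B)=1, enqueue
    D->C: in-degree(C)=1, level(C)>=1
  process B: level=1
    B->C: in-degree(C)=0, level(C)=2, enqueue
  process C: level=2
All levels: A:0, B:1, C:2, D:0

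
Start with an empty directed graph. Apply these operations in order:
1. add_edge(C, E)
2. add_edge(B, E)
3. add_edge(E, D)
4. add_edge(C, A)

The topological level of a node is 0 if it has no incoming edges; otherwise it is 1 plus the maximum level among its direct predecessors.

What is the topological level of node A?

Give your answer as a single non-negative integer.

Op 1: add_edge(C, E). Edges now: 1
Op 2: add_edge(B, E). Edges now: 2
Op 3: add_edge(E, D). Edges now: 3
Op 4: add_edge(C, A). Edges now: 4
Compute levels (Kahn BFS):
  sources (in-degree 0): B, C
  process B: level=0
    B->E: in-degree(E)=1, level(E)>=1
  process C: level=0
    C->A: in-degree(A)=0, level(A)=1, enqueue
    C->E: in-degree(E)=0, level(E)=1, enqueue
  process A: level=1
  process E: level=1
    E->D: in-degree(D)=0, level(D)=2, enqueue
  process D: level=2
All levels: A:1, B:0, C:0, D:2, E:1
level(A) = 1

Answer: 1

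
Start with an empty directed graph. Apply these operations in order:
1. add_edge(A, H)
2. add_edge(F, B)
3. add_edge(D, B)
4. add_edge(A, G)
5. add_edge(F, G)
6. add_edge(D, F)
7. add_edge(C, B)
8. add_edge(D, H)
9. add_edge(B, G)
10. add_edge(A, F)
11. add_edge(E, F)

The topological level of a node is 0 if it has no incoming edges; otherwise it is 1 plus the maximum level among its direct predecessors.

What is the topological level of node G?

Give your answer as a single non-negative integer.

Answer: 3

Derivation:
Op 1: add_edge(A, H). Edges now: 1
Op 2: add_edge(F, B). Edges now: 2
Op 3: add_edge(D, B). Edges now: 3
Op 4: add_edge(A, G). Edges now: 4
Op 5: add_edge(F, G). Edges now: 5
Op 6: add_edge(D, F). Edges now: 6
Op 7: add_edge(C, B). Edges now: 7
Op 8: add_edge(D, H). Edges now: 8
Op 9: add_edge(B, G). Edges now: 9
Op 10: add_edge(A, F). Edges now: 10
Op 11: add_edge(E, F). Edges now: 11
Compute levels (Kahn BFS):
  sources (in-degree 0): A, C, D, E
  process A: level=0
    A->F: in-degree(F)=2, level(F)>=1
    A->G: in-degree(G)=2, level(G)>=1
    A->H: in-degree(H)=1, level(H)>=1
  process C: level=0
    C->B: in-degree(B)=2, level(B)>=1
  process D: level=0
    D->B: in-degree(B)=1, level(B)>=1
    D->F: in-degree(F)=1, level(F)>=1
    D->H: in-degree(H)=0, level(H)=1, enqueue
  process E: level=0
    E->F: in-degree(F)=0, level(F)=1, enqueue
  process H: level=1
  process F: level=1
    F->B: in-degree(B)=0, level(B)=2, enqueue
    F->G: in-degree(G)=1, level(G)>=2
  process B: level=2
    B->G: in-degree(G)=0, level(G)=3, enqueue
  process G: level=3
All levels: A:0, B:2, C:0, D:0, E:0, F:1, G:3, H:1
level(G) = 3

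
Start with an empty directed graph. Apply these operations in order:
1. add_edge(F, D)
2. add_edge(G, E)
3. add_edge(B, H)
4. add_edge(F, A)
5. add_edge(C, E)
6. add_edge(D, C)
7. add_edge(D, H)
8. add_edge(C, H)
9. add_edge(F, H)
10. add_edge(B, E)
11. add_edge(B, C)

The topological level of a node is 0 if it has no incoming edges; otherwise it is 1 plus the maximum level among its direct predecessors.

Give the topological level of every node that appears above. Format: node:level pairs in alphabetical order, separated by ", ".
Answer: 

Answer: A:1, B:0, C:2, D:1, E:3, F:0, G:0, H:3

Derivation:
Op 1: add_edge(F, D). Edges now: 1
Op 2: add_edge(G, E). Edges now: 2
Op 3: add_edge(B, H). Edges now: 3
Op 4: add_edge(F, A). Edges now: 4
Op 5: add_edge(C, E). Edges now: 5
Op 6: add_edge(D, C). Edges now: 6
Op 7: add_edge(D, H). Edges now: 7
Op 8: add_edge(C, H). Edges now: 8
Op 9: add_edge(F, H). Edges now: 9
Op 10: add_edge(B, E). Edges now: 10
Op 11: add_edge(B, C). Edges now: 11
Compute levels (Kahn BFS):
  sources (in-degree 0): B, F, G
  process B: level=0
    B->C: in-degree(C)=1, level(C)>=1
    B->E: in-degree(E)=2, level(E)>=1
    B->H: in-degree(H)=3, level(H)>=1
  process F: level=0
    F->A: in-degree(A)=0, level(A)=1, enqueue
    F->D: in-degree(D)=0, level(D)=1, enqueue
    F->H: in-degree(H)=2, level(H)>=1
  process G: level=0
    G->E: in-degree(E)=1, level(E)>=1
  process A: level=1
  process D: level=1
    D->C: in-degree(C)=0, level(C)=2, enqueue
    D->H: in-degree(H)=1, level(H)>=2
  process C: level=2
    C->E: in-degree(E)=0, level(E)=3, enqueue
    C->H: in-degree(H)=0, level(H)=3, enqueue
  process E: level=3
  process H: level=3
All levels: A:1, B:0, C:2, D:1, E:3, F:0, G:0, H:3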